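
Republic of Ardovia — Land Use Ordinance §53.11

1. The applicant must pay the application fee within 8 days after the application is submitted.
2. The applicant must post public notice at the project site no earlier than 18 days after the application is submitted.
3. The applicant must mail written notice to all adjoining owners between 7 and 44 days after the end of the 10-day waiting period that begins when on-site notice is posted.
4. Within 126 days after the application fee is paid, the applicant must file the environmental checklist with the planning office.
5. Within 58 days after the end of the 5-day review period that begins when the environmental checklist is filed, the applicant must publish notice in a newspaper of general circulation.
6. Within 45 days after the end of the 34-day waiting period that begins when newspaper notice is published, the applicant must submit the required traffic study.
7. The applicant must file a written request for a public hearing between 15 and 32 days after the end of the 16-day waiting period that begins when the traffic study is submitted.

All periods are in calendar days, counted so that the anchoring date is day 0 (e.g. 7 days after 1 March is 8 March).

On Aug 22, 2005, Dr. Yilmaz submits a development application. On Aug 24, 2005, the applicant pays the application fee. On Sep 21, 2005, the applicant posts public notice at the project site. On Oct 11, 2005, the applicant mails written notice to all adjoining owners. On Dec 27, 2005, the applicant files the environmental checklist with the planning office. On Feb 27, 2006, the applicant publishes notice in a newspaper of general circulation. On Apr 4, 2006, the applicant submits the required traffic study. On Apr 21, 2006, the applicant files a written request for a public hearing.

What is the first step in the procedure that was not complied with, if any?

Step 1: 8 days after Aug 22, 2005 (when the application is submitted) is Aug 30, 2005; Aug 24, 2005 is within that limit.
Step 2: the earliest permitted date is 18 days after Aug 22, 2005 (when the application is submitted), i.e. Sep 9, 2005; Sep 21, 2005 is on or after that date.
Step 3: the window is 7–44 days after Oct 1, 2005 (end of the 10-day waiting period, which began when on-site notice is posted on Sep 21, 2005), so Oct 8, 2005 through Nov 14, 2005; done Oct 11, 2005, which is between those dates.
Step 4: 126 days after Aug 24, 2005 (when the application fee is paid) is Dec 28, 2005; Dec 27, 2005 is within that limit.
Step 5: 58 days after Jan 1, 2006 (end of the 5-day review period, which began when the environmental checklist is filed on Dec 27, 2005) is Feb 28, 2006; completed Feb 27, 2006, before the deadline.
Step 6: 45 days after Apr 2, 2006 (end of the 34-day waiting period, which began when newspaper notice is published on Feb 27, 2006) is May 17, 2006; Apr 4, 2006 is within that limit.
Step 7: the window is 15–32 days after Apr 20, 2006 (end of the 16-day waiting period, which began when the traffic study is submitted on Apr 4, 2006), so May 5, 2006 through May 22, 2006; done Apr 21, 2006 — 14 days before the window opened.

Step 7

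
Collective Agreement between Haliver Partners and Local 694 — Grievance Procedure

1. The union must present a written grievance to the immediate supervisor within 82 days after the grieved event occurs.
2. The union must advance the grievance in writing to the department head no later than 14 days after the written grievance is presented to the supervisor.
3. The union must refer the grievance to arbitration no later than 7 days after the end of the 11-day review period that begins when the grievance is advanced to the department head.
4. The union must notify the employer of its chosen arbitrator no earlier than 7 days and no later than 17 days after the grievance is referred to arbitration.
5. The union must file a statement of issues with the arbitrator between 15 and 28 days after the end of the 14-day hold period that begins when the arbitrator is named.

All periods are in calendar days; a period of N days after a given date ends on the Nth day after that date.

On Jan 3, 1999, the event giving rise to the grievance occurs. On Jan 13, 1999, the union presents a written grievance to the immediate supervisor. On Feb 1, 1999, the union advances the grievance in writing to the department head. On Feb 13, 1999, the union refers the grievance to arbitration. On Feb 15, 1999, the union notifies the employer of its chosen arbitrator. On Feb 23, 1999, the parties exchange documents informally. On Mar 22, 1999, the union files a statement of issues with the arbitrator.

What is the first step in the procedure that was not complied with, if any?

Step 1 — counting 82 days from Jan 3, 1999 (when the grieved event occurs) gives a deadline of Mar 26, 1999; Jan 13, 1999 is within that limit.
Step 2 — counting 14 days from Jan 13, 1999 (when the written grievance is presented to the supervisor) gives a deadline of Jan 27, 1999; Feb 1, 1999 misses that deadline by 5 days.
The analysis stops there.

Step 2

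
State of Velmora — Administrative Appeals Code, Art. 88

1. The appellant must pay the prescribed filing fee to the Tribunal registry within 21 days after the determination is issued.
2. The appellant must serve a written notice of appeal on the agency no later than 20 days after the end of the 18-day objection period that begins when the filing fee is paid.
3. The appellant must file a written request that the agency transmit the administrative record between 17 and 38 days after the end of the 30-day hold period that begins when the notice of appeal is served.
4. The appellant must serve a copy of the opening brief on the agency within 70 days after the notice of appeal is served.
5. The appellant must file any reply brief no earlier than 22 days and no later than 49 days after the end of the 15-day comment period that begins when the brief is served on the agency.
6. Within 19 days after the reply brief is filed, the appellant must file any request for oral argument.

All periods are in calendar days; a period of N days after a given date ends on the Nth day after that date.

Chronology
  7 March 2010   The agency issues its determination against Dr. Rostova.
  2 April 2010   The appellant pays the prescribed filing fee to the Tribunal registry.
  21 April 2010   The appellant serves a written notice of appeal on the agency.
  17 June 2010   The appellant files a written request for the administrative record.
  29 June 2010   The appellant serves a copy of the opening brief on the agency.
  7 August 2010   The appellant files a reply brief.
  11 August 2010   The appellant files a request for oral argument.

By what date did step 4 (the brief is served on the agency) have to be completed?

Step 4 runs from 21 April 2010, when the notice of appeal is served. 70 days after 21 April 2010 is 30 June 2010.

30 June 2010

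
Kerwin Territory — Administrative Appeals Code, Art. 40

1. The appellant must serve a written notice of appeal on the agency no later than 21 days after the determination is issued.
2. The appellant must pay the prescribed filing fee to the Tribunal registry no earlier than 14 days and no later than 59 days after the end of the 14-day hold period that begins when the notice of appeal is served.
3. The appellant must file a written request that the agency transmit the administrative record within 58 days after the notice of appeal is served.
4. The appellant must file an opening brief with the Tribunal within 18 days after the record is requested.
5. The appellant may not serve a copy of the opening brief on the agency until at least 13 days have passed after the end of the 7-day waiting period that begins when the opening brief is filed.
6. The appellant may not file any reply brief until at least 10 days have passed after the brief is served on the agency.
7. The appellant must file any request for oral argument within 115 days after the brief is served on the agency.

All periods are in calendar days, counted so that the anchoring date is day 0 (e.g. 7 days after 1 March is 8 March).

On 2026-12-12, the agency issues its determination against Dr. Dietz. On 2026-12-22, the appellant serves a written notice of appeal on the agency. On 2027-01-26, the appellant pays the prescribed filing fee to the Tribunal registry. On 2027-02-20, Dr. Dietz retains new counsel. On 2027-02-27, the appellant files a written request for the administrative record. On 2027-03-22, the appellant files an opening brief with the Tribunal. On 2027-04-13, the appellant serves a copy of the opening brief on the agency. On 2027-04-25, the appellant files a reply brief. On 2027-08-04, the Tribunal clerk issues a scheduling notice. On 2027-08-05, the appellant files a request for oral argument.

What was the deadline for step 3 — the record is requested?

Step 3 runs from 2026-12-22, when the notice of appeal is served. 58 days after 2026-12-22 is 2027-02-18.

2027-02-18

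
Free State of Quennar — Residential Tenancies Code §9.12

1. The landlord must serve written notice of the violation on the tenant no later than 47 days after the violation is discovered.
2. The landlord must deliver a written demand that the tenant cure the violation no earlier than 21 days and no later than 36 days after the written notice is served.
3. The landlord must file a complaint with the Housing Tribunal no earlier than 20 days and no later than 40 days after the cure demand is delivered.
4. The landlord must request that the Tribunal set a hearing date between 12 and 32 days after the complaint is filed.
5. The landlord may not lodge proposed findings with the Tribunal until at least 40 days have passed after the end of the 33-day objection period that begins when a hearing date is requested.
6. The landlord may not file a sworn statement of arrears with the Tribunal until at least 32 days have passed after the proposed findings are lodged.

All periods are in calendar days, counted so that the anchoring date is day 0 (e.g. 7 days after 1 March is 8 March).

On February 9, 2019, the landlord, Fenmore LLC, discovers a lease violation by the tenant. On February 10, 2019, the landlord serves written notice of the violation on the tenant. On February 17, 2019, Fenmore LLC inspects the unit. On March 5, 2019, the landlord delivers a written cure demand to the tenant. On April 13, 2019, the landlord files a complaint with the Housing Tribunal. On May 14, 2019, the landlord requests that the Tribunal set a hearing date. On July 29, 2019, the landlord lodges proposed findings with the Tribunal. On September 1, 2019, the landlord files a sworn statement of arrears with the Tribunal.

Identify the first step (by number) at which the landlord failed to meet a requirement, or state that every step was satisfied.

(1) due by February 9, 2019 + 47 days = March 28, 2019; completed February 10, 2019, before the deadline.
(2) the permitted window runs from February 10, 2019 + 21 = March 3, 2019 to February 10, 2019 + 36 = March 18, 2019; done March 5, 2019, which is between those dates.
(3) the permitted window runs from March 5, 2019 + 20 = March 25, 2019 to March 5, 2019 + 40 = April 14, 2019; done April 13, 2019 — within the window.
(4) the permitted window runs from April 13, 2019 + 12 = April 25, 2019 to April 13, 2019 + 32 = May 15, 2019; done May 14, 2019 — within the window.
(5) permitted from June 16, 2019 + 40 days = July 26, 2019 onward; July 29, 2019 is on or after that date.
(6) permitted from July 29, 2019 + 32 days = August 30, 2019 onward; September 1, 2019 is on or after that date.

None — every step was satisfied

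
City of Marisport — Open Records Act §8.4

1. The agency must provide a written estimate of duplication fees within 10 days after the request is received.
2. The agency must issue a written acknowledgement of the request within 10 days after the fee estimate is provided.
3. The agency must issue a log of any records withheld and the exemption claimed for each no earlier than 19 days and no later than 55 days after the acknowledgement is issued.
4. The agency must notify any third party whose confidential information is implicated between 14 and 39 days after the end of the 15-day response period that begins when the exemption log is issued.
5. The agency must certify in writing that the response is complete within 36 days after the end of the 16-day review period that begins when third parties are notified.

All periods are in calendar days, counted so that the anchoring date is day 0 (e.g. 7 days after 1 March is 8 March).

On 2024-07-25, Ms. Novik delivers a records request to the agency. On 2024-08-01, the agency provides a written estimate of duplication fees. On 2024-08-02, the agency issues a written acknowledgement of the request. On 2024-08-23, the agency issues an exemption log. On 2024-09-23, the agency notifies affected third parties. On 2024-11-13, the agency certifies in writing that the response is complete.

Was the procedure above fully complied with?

Yes

Step 1 — counting 10 days from 2024-07-25 (when the request is received) gives a deadline of 2024-08-04; 2024-08-01 is within that limit.
Step 2 — counting 10 days from 2024-08-01 (when the fee estimate is provided) gives a deadline of 2024-08-11; completed 2024-08-02, before the deadline.
Step 3 — 19 and 55 days from 2024-08-02 (when the acknowledgement is issued) are 2024-08-21 and 2024-09-26 respectively; done 2024-08-23 — within the window.
Step 4 — 14 and 39 days from 2024-09-07 (end of the 15-day response period, which began when the exemption log is issued on 2024-08-23) are 2024-09-21 and 2024-10-16 respectively; 2024-09-23 falls inside that range.
Step 5 — counting 36 days from 2024-10-09 (end of the 16-day review period, which began when third parties are notified on 2024-09-23) gives a deadline of 2024-11-14; 2024-11-13 is within that limit.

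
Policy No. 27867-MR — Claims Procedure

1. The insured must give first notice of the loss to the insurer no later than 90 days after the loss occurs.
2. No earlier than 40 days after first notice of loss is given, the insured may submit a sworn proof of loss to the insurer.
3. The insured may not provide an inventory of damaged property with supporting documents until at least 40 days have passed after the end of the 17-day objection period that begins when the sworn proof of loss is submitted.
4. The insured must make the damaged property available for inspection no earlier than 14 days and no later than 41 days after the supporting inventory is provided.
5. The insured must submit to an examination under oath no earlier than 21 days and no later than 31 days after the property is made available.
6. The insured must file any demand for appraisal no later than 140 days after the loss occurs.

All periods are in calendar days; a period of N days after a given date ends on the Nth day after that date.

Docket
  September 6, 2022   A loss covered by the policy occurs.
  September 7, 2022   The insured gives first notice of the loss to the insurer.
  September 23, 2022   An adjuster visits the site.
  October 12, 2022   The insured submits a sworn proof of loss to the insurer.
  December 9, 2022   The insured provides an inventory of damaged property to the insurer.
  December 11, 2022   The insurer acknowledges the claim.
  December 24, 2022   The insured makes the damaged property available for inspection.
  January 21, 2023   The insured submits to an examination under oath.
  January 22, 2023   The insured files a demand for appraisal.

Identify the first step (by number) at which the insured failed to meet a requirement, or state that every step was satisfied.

Step 1: 90 days after September 6, 2022 (when the loss occurs) is December 5, 2022; done September 7, 2022 — timely.
Step 2: the earliest permitted date is 40 days after September 7, 2022 (when first notice of loss is given), i.e. October 17, 2022; done October 12, 2022 — 5 days too early.
That is the first point of non-compliance.

Step 2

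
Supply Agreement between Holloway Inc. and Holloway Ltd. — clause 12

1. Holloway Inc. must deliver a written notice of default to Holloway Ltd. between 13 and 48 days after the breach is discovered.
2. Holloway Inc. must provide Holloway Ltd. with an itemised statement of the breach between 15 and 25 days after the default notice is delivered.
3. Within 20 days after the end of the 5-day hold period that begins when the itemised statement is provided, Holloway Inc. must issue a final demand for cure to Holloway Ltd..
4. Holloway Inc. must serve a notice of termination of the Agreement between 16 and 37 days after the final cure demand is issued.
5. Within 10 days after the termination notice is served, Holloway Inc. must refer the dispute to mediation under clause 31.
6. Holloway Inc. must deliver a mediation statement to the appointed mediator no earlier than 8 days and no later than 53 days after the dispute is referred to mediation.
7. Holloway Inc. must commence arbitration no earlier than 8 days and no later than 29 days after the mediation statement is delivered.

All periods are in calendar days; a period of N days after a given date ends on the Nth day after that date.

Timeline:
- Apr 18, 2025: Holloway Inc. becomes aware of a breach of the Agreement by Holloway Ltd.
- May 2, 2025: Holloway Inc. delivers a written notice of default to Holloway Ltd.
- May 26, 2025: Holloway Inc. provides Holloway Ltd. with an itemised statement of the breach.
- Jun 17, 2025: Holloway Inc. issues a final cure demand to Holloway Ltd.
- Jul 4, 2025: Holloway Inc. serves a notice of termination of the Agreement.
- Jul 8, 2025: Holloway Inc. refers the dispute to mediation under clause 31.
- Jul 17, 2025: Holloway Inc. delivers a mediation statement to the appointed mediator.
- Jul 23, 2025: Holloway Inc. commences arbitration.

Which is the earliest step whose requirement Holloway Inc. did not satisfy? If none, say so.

Step 1 — 13 and 48 days from Apr 18, 2025 (when the breach is discovered) are May 1, 2025 and Jun 5, 2025 respectively; May 2, 2025 falls inside that range.
Step 2 — 15 and 25 days from May 2, 2025 (when the default notice is delivered) are May 17, 2025 and May 27, 2025 respectively; done May 26, 2025, which is between those dates.
Step 3 — counting 20 days from May 31, 2025 (end of the 5-day hold period, which began when the itemised statement is provided on May 26, 2025) gives a deadline of Jun 20, 2025; Jun 17, 2025 is within that limit.
Step 4 — 16 and 37 days from Jun 17, 2025 (when the final cure demand is issued) are Jul 3, 2025 and Jul 24, 2025 respectively; Jul 4, 2025 falls inside that range.
Step 5 — counting 10 days from Jul 4, 2025 (when the termination notice is served) gives a deadline of Jul 14, 2025; Jul 8, 2025 is within that limit.
Step 6 — 8 and 53 days from Jul 8, 2025 (when the dispute is referred to mediation) are Jul 16, 2025 and Aug 30, 2025 respectively; done Jul 17, 2025, which is between those dates.
Step 7 — 8 and 29 days from Jul 17, 2025 (when the mediation statement is delivered) are Jul 25, 2025 and Aug 15, 2025 respectively; done Jul 23, 2025 — 2 days before the window opened.
Later steps need not be reached.

Step 7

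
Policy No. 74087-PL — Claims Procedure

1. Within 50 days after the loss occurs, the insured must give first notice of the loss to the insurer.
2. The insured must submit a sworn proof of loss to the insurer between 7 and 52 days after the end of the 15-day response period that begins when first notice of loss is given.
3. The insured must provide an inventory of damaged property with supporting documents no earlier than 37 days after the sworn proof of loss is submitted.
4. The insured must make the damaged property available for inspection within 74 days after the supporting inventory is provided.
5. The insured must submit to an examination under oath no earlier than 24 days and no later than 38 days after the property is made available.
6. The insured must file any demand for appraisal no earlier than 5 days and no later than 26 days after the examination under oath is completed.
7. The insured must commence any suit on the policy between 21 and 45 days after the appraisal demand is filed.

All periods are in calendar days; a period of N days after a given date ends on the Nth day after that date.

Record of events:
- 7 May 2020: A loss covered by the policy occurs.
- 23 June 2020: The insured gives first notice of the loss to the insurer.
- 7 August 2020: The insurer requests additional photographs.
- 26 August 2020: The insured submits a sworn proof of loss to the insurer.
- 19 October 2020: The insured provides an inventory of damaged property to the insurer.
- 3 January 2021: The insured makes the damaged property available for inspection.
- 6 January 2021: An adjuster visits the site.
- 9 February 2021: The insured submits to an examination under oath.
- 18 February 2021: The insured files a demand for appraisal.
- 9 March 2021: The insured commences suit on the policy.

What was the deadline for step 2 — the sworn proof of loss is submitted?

29 August 2020

First notice of loss is given on 23 June 2020; the 15-day response period therefore ends 8 July 2020, and step 2 runs from that date. The window is 7–52 days after 8 July 2020; it closes on 29 August 2020.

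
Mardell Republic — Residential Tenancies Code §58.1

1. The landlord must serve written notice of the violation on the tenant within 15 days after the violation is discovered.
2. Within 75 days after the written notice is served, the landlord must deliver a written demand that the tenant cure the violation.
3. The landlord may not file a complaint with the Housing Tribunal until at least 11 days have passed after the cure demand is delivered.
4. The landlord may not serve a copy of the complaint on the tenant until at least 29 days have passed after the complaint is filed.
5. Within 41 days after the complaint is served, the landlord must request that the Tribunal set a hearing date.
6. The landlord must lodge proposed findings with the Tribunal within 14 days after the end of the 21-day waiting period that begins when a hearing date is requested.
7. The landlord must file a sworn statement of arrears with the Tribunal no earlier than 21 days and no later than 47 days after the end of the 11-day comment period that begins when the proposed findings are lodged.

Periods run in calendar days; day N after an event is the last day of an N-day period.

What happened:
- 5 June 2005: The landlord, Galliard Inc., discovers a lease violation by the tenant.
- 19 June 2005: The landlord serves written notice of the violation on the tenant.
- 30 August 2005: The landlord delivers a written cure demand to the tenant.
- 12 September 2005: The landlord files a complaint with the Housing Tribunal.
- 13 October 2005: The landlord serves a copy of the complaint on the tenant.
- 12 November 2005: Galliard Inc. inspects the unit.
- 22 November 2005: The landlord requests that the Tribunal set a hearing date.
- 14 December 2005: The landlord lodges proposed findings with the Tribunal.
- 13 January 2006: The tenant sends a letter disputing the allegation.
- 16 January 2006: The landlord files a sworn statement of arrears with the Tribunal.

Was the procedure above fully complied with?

Yes

(1) due by 5 June 2005 + 15 days = 20 June 2005; 19 June 2005 is within that limit.
(2) due by 19 June 2005 + 75 days = 2 September 2005; 30 August 2005 is within that limit.
(3) permitted from 30 August 2005 + 11 days = 10 September 2005 onward; done 12 September 2005, after the minimum wait.
(4) permitted from 12 September 2005 + 29 days = 11 October 2005 onward; done 13 October 2005 — permitted.
(5) due by 13 October 2005 + 41 days = 23 November 2005; 22 November 2005 is within that limit.
(6) due by 13 December 2005 + 14 days = 27 December 2005; completed 14 December 2005, before the deadline.
(7) the permitted window runs from 25 December 2005 + 21 = 15 January 2006 to 25 December 2005 + 47 = 10 February 2006; done 16 January 2006 — within the window.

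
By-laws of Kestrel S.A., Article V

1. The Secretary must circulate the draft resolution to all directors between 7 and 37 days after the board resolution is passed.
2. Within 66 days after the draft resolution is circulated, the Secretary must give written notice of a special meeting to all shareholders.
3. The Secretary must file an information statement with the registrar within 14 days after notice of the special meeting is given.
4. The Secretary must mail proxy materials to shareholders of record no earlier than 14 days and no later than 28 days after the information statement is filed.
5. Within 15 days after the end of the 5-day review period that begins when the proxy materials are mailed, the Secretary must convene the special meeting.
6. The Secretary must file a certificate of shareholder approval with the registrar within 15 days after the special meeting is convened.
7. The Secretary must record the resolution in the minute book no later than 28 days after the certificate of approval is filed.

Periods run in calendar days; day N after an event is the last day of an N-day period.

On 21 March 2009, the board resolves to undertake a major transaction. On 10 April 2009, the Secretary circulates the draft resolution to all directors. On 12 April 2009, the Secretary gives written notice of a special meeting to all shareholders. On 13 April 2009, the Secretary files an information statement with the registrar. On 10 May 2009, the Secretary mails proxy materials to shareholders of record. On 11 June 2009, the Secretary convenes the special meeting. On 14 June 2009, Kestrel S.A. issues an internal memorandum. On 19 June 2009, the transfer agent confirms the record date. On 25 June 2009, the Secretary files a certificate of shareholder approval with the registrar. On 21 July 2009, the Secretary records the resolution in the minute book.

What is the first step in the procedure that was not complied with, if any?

Step 5

(1) the permitted window runs from 21 March 2009 + 7 = 28 March 2009 to 21 March 2009 + 37 = 27 April 2009; 10 April 2009 falls inside that range.
(2) due by 10 April 2009 + 66 days = 15 June 2009; done 12 April 2009 — timely.
(3) due by 12 April 2009 + 14 days = 26 April 2009; completed 13 April 2009, before the deadline.
(4) the permitted window runs from 13 April 2009 + 14 = 27 April 2009 to 13 April 2009 + 28 = 11 May 2009; done 10 May 2009, which is between those dates.
(5) due by 15 May 2009 + 15 days = 30 May 2009; 11 June 2009 misses that deadline by 12 days.
That is the first point of non-compliance.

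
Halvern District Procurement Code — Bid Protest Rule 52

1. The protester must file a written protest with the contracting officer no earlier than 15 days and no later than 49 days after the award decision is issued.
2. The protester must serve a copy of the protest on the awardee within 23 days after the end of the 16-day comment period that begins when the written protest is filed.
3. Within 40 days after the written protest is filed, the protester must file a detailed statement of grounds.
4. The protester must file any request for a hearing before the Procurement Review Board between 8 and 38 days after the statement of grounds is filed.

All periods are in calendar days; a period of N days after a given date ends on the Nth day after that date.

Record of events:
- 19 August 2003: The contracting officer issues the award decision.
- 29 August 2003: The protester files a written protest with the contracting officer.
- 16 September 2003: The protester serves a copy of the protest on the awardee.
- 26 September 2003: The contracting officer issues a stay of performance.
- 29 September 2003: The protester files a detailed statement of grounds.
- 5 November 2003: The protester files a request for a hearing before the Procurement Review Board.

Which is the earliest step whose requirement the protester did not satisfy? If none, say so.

Step 1

Step 1 — 15 and 49 days from 19 August 2003 (when the award decision is issued) are 3 September 2003 and 7 October 2003 respectively; 29 August 2003 is 5 days too early.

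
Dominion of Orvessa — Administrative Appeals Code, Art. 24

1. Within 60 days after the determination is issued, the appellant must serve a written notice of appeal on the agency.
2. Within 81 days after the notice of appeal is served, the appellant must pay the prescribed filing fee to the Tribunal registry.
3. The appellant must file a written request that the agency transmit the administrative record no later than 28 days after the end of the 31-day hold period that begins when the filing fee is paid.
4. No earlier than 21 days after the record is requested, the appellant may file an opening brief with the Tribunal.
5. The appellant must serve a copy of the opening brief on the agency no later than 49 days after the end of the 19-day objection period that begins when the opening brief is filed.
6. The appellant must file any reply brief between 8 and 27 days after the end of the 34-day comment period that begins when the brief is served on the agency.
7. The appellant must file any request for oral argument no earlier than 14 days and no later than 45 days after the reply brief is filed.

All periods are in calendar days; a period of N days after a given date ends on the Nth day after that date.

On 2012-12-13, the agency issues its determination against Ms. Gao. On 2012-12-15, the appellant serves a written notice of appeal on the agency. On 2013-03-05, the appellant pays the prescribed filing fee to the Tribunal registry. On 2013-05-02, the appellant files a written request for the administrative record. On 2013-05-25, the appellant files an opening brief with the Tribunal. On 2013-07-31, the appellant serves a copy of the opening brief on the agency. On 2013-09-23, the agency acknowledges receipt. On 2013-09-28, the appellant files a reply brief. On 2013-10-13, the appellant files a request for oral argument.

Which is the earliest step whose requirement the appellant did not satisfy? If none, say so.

None — every step was satisfied

(1) due by 2012-12-13 + 60 days = 2013-02-11; completed 2012-12-15, before the deadline.
(2) due by 2012-12-15 + 81 days = 2013-03-06; done 2013-03-05 — timely.
(3) due by 2013-04-05 + 28 days = 2013-05-03; completed 2013-05-02, before the deadline.
(4) permitted from 2013-05-02 + 21 days = 2013-05-23 onward; done 2013-05-25 — permitted.
(5) due by 2013-06-13 + 49 days = 2013-08-01; 2013-07-31 is within that limit.
(6) the permitted window runs from 2013-09-03 + 8 = 2013-09-11 to 2013-09-03 + 27 = 2013-09-30; done 2013-09-28, which is between those dates.
(7) the permitted window runs from 2013-09-28 + 14 = 2013-10-12 to 2013-09-28 + 45 = 2013-11-12; done 2013-10-13 — within the window.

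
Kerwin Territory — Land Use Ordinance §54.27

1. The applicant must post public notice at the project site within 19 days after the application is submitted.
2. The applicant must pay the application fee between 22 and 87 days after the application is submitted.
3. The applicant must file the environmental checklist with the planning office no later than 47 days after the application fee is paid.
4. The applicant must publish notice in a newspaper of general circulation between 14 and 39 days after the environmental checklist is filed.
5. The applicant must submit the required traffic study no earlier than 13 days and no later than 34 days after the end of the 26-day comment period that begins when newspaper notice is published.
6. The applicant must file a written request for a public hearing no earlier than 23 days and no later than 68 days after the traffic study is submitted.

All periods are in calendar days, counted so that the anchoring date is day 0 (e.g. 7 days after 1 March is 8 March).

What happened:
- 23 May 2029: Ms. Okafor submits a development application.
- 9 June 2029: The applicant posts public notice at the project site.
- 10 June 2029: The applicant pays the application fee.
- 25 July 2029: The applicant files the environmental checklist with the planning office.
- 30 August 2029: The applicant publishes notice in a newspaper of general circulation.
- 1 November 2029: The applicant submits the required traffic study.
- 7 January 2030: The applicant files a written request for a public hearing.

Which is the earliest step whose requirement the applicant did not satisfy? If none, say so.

Step 2

Step 1 — counting 19 days from 23 May 2029 (when the application is submitted) gives a deadline of 11 June 2029; 9 June 2029 is within that limit.
Step 2 — 22 and 87 days from 23 May 2029 (when the application is submitted) are 14 June 2029 and 18 August 2029 respectively; done 10 June 2029 — 4 days before the window opened.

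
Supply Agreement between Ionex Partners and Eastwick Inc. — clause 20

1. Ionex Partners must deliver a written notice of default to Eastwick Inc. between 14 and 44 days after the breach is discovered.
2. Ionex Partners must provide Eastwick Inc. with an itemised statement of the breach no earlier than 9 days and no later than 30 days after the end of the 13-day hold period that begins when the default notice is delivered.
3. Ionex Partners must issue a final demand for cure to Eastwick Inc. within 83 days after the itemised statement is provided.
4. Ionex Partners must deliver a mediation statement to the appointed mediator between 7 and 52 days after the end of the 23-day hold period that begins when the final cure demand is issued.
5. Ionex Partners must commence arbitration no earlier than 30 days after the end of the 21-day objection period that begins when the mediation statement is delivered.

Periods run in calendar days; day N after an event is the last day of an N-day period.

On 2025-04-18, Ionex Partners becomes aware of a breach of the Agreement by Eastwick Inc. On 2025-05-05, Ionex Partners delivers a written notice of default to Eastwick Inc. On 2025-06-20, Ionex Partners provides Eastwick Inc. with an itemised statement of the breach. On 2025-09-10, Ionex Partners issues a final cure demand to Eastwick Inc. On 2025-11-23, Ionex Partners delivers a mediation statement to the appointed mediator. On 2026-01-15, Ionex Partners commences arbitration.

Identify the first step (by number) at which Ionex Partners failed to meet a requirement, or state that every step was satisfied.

Step 2

(1) the permitted window runs from 2025-04-18 + 14 = 2025-05-02 to 2025-04-18 + 44 = 2025-06-01; done 2025-05-05 — within the window.
(2) the permitted window runs from 2025-05-18 + 9 = 2025-05-27 to 2025-05-18 + 30 = 2025-06-17; done 2025-06-20 — 3 days after the window closed.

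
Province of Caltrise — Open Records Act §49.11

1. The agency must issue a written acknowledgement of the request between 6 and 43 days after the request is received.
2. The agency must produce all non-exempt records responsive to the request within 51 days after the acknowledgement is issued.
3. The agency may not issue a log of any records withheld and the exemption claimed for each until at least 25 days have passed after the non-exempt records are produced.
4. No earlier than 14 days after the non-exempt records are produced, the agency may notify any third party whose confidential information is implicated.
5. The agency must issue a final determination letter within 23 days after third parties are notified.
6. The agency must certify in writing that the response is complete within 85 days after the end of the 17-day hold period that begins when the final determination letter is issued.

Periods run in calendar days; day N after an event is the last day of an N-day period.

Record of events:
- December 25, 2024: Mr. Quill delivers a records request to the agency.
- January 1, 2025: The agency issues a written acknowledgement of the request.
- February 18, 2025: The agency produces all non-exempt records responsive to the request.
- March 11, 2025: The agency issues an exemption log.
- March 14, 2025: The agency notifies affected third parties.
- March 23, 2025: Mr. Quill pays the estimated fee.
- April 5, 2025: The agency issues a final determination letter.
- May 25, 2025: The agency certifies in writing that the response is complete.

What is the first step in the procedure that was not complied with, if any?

Step 3

Step 1: the window is 6–43 days after December 25, 2024 (when the request is received), so December 31, 2024 through February 6, 2025; January 1, 2025 falls inside that range.
Step 2: 51 days after January 1, 2025 (when the acknowledgement is issued) is February 21, 2025; completed February 18, 2025, before the deadline.
Step 3: the earliest permitted date is 25 days after February 18, 2025 (when the non-exempt records are produced), i.e. March 15, 2025; acted on March 11, 2025, 4 days prematurely.
The procedure was therefore not followed at step 3.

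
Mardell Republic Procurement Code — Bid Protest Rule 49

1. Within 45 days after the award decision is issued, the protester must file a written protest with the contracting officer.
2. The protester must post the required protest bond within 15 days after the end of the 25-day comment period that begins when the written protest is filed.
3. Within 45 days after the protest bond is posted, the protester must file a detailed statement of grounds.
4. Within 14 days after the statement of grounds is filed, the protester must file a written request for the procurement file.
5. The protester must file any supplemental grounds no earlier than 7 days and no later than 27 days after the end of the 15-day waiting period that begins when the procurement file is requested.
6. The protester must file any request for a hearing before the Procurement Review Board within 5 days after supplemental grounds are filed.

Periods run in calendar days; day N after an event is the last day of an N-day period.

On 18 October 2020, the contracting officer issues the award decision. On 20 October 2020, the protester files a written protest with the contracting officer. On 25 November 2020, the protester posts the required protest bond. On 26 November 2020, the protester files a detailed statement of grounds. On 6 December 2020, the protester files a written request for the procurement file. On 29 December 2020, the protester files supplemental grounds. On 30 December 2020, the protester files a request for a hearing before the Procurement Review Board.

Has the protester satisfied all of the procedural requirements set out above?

(1) due by 18 October 2020 + 45 days = 2 December 2020; done 20 October 2020 — timely.
(2) due by 14 November 2020 + 15 days = 29 November 2020; completed 25 November 2020, before the deadline.
(3) due by 25 November 2020 + 45 days = 9 January 2021; completed 26 November 2020, before the deadline.
(4) due by 26 November 2020 + 14 days = 10 December 2020; completed 6 December 2020, before the deadline.
(5) the permitted window runs from 21 December 2020 + 7 = 28 December 2020 to 21 December 2020 + 27 = 17 January 2021; 29 December 2020 falls inside that range.
(6) due by 29 December 2020 + 5 days = 3 January 2021; completed 30 December 2020, before the deadline.

Yes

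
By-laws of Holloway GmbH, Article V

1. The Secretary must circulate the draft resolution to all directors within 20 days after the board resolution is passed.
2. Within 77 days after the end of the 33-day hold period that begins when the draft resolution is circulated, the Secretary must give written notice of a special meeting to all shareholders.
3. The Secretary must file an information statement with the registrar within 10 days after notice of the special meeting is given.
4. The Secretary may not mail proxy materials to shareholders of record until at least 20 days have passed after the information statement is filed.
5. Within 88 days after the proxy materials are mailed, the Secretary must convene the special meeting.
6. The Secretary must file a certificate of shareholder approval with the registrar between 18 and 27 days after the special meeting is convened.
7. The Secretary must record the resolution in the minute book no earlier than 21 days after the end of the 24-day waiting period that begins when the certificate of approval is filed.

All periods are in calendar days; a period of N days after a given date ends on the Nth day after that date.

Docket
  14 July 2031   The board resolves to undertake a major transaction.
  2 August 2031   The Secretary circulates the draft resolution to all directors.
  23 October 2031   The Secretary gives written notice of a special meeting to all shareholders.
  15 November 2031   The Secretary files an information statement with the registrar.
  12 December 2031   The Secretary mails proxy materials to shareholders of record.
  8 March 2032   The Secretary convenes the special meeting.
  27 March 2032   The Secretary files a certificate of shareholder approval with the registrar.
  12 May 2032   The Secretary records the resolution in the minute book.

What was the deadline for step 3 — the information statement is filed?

Step 3 runs from 23 October 2031, when notice of the special meeting is given. 10 days after 23 October 2031 is 2 November 2031.

2 November 2031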